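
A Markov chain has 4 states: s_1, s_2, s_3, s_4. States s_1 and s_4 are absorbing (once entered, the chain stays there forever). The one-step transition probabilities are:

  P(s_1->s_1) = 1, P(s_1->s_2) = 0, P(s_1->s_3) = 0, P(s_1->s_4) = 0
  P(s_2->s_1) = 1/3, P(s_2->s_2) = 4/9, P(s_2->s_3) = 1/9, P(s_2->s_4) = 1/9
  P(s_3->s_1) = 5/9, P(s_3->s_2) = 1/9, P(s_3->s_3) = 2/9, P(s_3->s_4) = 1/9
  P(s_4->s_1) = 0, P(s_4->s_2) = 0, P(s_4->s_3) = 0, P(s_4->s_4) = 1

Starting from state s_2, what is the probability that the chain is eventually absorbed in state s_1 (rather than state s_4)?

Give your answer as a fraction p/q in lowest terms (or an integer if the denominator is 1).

Let a_i = P(absorbed in s_1 | start in state i).
Boundary conditions: a_s_1 = 1, a_s_4 = 0.
For each transient state i, a_i = sum_j P(i->j) * a_j:
  a_s_2 = 1/3*a_s_1 + 4/9*a_s_2 + 1/9*a_s_3 + 1/9*a_s_4
  a_s_3 = 5/9*a_s_1 + 1/9*a_s_2 + 2/9*a_s_3 + 1/9*a_s_4

Substituting a_s_1 = 1 and a_s_4 = 0, rearrange to (I - Q) a = r where r[i] = P(i -> s_1):
  [5/9, -1/9] . (a_s_2, a_s_3) = 1/3
  [-1/9, 7/9] . (a_s_2, a_s_3) = 5/9

Solving yields:
  a_s_2 = 13/17
  a_s_3 = 14/17

Starting state is s_2, so the absorption probability is a_s_2 = 13/17.

Answer: 13/17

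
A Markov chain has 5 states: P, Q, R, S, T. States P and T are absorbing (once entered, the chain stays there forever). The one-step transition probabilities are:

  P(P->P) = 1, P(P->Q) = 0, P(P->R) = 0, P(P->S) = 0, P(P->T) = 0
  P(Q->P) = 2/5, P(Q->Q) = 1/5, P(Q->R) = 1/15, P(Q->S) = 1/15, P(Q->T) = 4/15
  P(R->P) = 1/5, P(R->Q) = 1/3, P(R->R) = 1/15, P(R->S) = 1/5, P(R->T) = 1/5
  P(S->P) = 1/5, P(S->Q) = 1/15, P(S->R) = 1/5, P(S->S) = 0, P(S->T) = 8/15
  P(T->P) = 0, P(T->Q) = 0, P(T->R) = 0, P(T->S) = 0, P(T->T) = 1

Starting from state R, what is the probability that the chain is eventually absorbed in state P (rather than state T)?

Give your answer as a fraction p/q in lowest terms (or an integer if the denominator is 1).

Let a_i = P(absorbed in P | start in state i).
Boundary conditions: a_P = 1, a_T = 0.
For each transient state i, a_i = sum_j P(i->j) * a_j:
  a_Q = 2/5*a_P + 1/5*a_Q + 1/15*a_R + 1/15*a_S + 4/15*a_T
  a_R = 1/5*a_P + 1/3*a_Q + 1/15*a_R + 1/5*a_S + 1/5*a_T
  a_S = 1/5*a_P + 1/15*a_Q + 1/5*a_R + 0*a_S + 8/15*a_T

Substituting a_P = 1 and a_T = 0, rearrange to (I - Q) a = r where r[i] = P(i -> P):
  [4/5, -1/15, -1/15] . (a_Q, a_R, a_S) = 2/5
  [-1/3, 14/15, -1/5] . (a_Q, a_R, a_S) = 1/5
  [-1/15, -1/5, 1] . (a_Q, a_R, a_S) = 1/5

Solving yields:
  a_Q = 1311/2305
  a_R = 1128/2305
  a_S = 774/2305

Starting state is R, so the absorption probability is a_R = 1128/2305.

Answer: 1128/2305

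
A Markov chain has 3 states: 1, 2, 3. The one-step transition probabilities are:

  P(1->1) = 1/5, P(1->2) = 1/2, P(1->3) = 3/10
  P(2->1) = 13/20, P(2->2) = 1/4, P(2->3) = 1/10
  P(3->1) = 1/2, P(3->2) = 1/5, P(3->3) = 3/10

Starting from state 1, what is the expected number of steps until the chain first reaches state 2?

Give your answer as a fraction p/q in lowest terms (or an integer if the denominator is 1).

Answer: 100/41

Derivation:
Let h_i = expected steps to first reach 2 from state i.
Boundary: h_2 = 0.
First-step equations for the other states:
  h_1 = 1 + 1/5*h_1 + 1/2*h_2 + 3/10*h_3
  h_3 = 1 + 1/2*h_1 + 1/5*h_2 + 3/10*h_3

Substituting h_2 = 0 and rearranging gives the linear system (I - Q) h = 1:
  [4/5, -3/10] . (h_1, h_3) = 1
  [-1/2, 7/10] . (h_1, h_3) = 1

Solving yields:
  h_1 = 100/41
  h_3 = 130/41

Starting state is 1, so the expected hitting time is h_1 = 100/41.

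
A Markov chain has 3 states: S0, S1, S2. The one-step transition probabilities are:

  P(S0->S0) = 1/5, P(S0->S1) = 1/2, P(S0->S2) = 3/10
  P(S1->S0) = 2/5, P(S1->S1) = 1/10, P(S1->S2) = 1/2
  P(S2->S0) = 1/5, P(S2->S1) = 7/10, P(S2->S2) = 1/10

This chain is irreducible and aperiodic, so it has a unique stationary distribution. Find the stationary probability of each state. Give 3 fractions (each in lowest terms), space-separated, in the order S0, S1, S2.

The stationary distribution satisfies pi = pi * P, i.e.:
  pi_S0 = 1/5*pi_S0 + 2/5*pi_S1 + 1/5*pi_S2
  pi_S1 = 1/2*pi_S0 + 1/10*pi_S1 + 7/10*pi_S2
  pi_S2 = 3/10*pi_S0 + 1/2*pi_S1 + 1/10*pi_S2
with normalization: pi_S0 + pi_S1 + pi_S2 = 1.

Using the first 2 balance equations plus normalization, the linear system A*pi = b is:
  [-4/5, 2/5, 1/5] . pi = 0
  [1/2, -9/10, 7/10] . pi = 0
  [1, 1, 1] . pi = 1

Solving yields:
  pi_S0 = 23/82
  pi_S1 = 33/82
  pi_S2 = 13/41

Verification (pi * P):
  23/82*1/5 + 33/82*2/5 + 13/41*1/5 = 23/82 = pi_S0  (ok)
  23/82*1/2 + 33/82*1/10 + 13/41*7/10 = 33/82 = pi_S1  (ok)
  23/82*3/10 + 33/82*1/2 + 13/41*1/10 = 13/41 = pi_S2  (ok)

Answer: 23/82 33/82 13/41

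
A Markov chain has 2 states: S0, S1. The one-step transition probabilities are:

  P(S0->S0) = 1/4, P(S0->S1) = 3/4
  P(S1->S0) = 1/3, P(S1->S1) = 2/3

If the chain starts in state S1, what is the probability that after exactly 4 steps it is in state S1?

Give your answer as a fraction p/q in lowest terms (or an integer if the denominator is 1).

Computing P^4 by repeated multiplication:
P^1 =
  S0: [1/4, 3/4]
  S1: [1/3, 2/3]
P^2 =
  S0: [5/16, 11/16]
  S1: [11/36, 25/36]
P^3 =
  S0: [59/192, 133/192]
  S1: [133/432, 299/432]
P^4 =
  S0: [709/2304, 1595/2304]
  S1: [1595/5184, 3589/5184]

(P^4)[S1 -> S1] = 3589/5184

Answer: 3589/5184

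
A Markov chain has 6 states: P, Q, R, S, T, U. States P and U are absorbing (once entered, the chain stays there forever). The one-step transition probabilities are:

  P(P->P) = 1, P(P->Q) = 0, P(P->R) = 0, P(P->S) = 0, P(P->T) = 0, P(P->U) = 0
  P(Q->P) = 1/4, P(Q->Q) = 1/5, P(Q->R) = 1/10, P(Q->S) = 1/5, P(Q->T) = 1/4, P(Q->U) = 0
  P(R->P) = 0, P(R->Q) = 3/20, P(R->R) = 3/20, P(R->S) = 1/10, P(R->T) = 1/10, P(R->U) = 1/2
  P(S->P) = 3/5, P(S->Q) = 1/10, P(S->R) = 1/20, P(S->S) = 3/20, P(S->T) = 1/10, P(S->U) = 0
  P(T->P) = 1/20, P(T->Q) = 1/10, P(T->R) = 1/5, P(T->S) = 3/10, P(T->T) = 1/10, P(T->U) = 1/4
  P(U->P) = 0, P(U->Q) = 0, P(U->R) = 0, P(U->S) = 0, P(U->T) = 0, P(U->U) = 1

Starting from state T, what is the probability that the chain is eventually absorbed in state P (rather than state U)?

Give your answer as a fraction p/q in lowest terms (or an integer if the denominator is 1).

Let a_i = P(absorbed in P | start in state i).
Boundary conditions: a_P = 1, a_U = 0.
For each transient state i, a_i = sum_j P(i->j) * a_j:
  a_Q = 1/4*a_P + 1/5*a_Q + 1/10*a_R + 1/5*a_S + 1/4*a_T + 0*a_U
  a_R = 0*a_P + 3/20*a_Q + 3/20*a_R + 1/10*a_S + 1/10*a_T + 1/2*a_U
  a_S = 3/5*a_P + 1/10*a_Q + 1/20*a_R + 3/20*a_S + 1/10*a_T + 0*a_U
  a_T = 1/20*a_P + 1/10*a_Q + 1/5*a_R + 3/10*a_S + 1/10*a_T + 1/4*a_U

Substituting a_P = 1 and a_U = 0, rearrange to (I - Q) a = r where r[i] = P(i -> P):
  [4/5, -1/10, -1/5, -1/4] . (a_Q, a_R, a_S, a_T) = 1/4
  [-3/20, 17/20, -1/10, -1/10] . (a_Q, a_R, a_S, a_T) = 0
  [-1/10, -1/20, 17/20, -1/10] . (a_Q, a_R, a_S, a_T) = 3/5
  [-1/10, -1/5, -3/10, 9/10] . (a_Q, a_R, a_S, a_T) = 1/20

Solving yields:
  a_Q = 47701/66596
  a_R = 19001/66596
  a_S = 57551/66596
  a_T = 16203/33298

Starting state is T, so the absorption probability is a_T = 16203/33298.

Answer: 16203/33298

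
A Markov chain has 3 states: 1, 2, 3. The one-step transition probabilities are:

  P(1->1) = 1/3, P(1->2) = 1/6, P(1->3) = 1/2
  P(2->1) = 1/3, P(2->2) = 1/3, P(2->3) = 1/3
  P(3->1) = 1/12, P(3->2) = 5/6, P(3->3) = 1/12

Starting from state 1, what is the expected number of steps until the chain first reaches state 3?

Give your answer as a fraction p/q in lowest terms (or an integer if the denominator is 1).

Answer: 15/7

Derivation:
Let h_i = expected steps to first reach 3 from state i.
Boundary: h_3 = 0.
First-step equations for the other states:
  h_1 = 1 + 1/3*h_1 + 1/6*h_2 + 1/2*h_3
  h_2 = 1 + 1/3*h_1 + 1/3*h_2 + 1/3*h_3

Substituting h_3 = 0 and rearranging gives the linear system (I - Q) h = 1:
  [2/3, -1/6] . (h_1, h_2) = 1
  [-1/3, 2/3] . (h_1, h_2) = 1

Solving yields:
  h_1 = 15/7
  h_2 = 18/7

Starting state is 1, so the expected hitting time is h_1 = 15/7.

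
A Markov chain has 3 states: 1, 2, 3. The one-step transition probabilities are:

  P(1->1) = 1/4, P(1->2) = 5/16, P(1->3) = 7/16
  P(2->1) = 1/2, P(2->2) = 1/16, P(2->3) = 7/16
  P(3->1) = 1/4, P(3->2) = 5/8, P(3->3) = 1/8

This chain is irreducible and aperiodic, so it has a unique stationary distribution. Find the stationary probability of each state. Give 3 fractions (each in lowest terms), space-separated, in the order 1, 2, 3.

The stationary distribution satisfies pi = pi * P, i.e.:
  pi_1 = 1/4*pi_1 + 1/2*pi_2 + 1/4*pi_3
  pi_2 = 5/16*pi_1 + 1/16*pi_2 + 5/8*pi_3
  pi_3 = 7/16*pi_1 + 7/16*pi_2 + 1/8*pi_3
with normalization: pi_1 + pi_2 + pi_3 = 1.

Using the first 2 balance equations plus normalization, the linear system A*pi = b is:
  [-3/4, 1/2, 1/4] . pi = 0
  [5/16, -15/16, 5/8] . pi = 0
  [1, 1, 1] . pi = 1

Solving yields:
  pi_1 = 1/3
  pi_2 = 1/3
  pi_3 = 1/3

Verification (pi * P):
  1/3*1/4 + 1/3*1/2 + 1/3*1/4 = 1/3 = pi_1  (ok)
  1/3*5/16 + 1/3*1/16 + 1/3*5/8 = 1/3 = pi_2  (ok)
  1/3*7/16 + 1/3*7/16 + 1/3*1/8 = 1/3 = pi_3  (ok)

Answer: 1/3 1/3 1/3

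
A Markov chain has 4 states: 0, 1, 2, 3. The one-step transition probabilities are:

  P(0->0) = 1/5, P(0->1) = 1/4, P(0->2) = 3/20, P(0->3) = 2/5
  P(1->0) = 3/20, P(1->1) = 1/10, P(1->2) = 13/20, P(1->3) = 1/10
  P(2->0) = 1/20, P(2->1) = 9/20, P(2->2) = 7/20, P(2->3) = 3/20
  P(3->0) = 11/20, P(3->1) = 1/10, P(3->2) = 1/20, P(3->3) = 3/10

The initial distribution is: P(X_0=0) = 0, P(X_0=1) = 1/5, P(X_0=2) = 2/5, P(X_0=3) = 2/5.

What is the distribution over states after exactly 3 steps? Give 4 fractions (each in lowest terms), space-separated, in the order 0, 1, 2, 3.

Propagating the distribution step by step (d_{t+1} = d_t * P):
d_0 = (0=0, 1=1/5, 2=2/5, 3=2/5)
  d_1[0] = 0*1/5 + 1/5*3/20 + 2/5*1/20 + 2/5*11/20 = 27/100
  d_1[1] = 0*1/4 + 1/5*1/10 + 2/5*9/20 + 2/5*1/10 = 6/25
  d_1[2] = 0*3/20 + 1/5*13/20 + 2/5*7/20 + 2/5*1/20 = 29/100
  d_1[3] = 0*2/5 + 1/5*1/10 + 2/5*3/20 + 2/5*3/10 = 1/5
d_1 = (0=27/100, 1=6/25, 2=29/100, 3=1/5)
  d_2[0] = 27/100*1/5 + 6/25*3/20 + 29/100*1/20 + 1/5*11/20 = 429/2000
  d_2[1] = 27/100*1/4 + 6/25*1/10 + 29/100*9/20 + 1/5*1/10 = 121/500
  d_2[2] = 27/100*3/20 + 6/25*13/20 + 29/100*7/20 + 1/5*1/20 = 77/250
  d_2[3] = 27/100*2/5 + 6/25*1/10 + 29/100*3/20 + 1/5*3/10 = 471/2000
d_2 = (0=429/2000, 1=121/500, 2=77/250, 3=471/2000)
  d_3[0] = 429/2000*1/5 + 121/500*3/20 + 77/250*1/20 + 471/2000*11/20 = 1793/8000
  d_3[1] = 429/2000*1/4 + 121/500*1/10 + 77/250*9/20 + 471/2000*1/10 = 9599/40000
  d_3[2] = 429/2000*3/20 + 121/500*13/20 + 77/250*7/20 + 471/2000*1/20 = 6181/20000
  d_3[3] = 429/2000*2/5 + 121/500*1/10 + 77/250*3/20 + 471/2000*3/10 = 4537/20000
d_3 = (0=1793/8000, 1=9599/40000, 2=6181/20000, 3=4537/20000)

Answer: 1793/8000 9599/40000 6181/20000 4537/20000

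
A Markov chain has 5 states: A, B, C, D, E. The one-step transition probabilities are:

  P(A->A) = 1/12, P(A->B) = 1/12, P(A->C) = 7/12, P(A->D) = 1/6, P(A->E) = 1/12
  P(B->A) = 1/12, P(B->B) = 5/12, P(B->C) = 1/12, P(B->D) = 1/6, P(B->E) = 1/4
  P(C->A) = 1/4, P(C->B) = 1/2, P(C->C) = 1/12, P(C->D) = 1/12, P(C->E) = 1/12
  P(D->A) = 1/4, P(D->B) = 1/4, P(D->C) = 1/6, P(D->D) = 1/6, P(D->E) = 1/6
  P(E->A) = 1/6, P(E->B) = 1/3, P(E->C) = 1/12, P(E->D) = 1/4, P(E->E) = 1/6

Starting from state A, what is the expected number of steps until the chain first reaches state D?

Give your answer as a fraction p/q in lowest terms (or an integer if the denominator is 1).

Answer: 1244/199

Derivation:
Let h_i = expected steps to first reach D from state i.
Boundary: h_D = 0.
First-step equations for the other states:
  h_A = 1 + 1/12*h_A + 1/12*h_B + 7/12*h_C + 1/6*h_D + 1/12*h_E
  h_B = 1 + 1/12*h_A + 5/12*h_B + 1/12*h_C + 1/6*h_D + 1/4*h_E
  h_C = 1 + 1/4*h_A + 1/2*h_B + 1/12*h_C + 1/12*h_D + 1/12*h_E
  h_E = 1 + 1/6*h_A + 1/3*h_B + 1/12*h_C + 1/4*h_D + 1/6*h_E

Substituting h_D = 0 and rearranging gives the linear system (I - Q) h = 1:
  [11/12, -1/12, -7/12, -1/12] . (h_A, h_B, h_C, h_E) = 1
  [-1/12, 7/12, -1/12, -1/4] . (h_A, h_B, h_C, h_E) = 1
  [-1/4, -1/2, 11/12, -1/12] . (h_A, h_B, h_C, h_E) = 1
  [-1/6, -1/3, -1/12, 5/6] . (h_A, h_B, h_C, h_E) = 1

Solving yields:
  h_A = 1244/199
  h_B = 1168/199
  h_C = 1292/199
  h_E = 1084/199

Starting state is A, so the expected hitting time is h_A = 1244/199.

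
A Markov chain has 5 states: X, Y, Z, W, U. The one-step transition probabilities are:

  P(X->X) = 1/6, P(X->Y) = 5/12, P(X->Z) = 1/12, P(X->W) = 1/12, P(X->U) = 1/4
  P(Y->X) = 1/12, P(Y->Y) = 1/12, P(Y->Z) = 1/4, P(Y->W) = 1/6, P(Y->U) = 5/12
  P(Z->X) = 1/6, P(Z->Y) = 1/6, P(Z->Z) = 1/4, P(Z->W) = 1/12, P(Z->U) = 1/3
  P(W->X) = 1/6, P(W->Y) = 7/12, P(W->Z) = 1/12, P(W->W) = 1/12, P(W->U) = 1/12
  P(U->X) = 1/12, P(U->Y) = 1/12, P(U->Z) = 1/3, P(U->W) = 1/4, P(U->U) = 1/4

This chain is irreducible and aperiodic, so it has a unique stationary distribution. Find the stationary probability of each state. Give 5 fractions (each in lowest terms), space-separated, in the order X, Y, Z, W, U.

The stationary distribution satisfies pi = pi * P, i.e.:
  pi_X = 1/6*pi_X + 1/12*pi_Y + 1/6*pi_Z + 1/6*pi_W + 1/12*pi_U
  pi_Y = 5/12*pi_X + 1/12*pi_Y + 1/6*pi_Z + 7/12*pi_W + 1/12*pi_U
  pi_Z = 1/12*pi_X + 1/4*pi_Y + 1/4*pi_Z + 1/12*pi_W + 1/3*pi_U
  pi_W = 1/12*pi_X + 1/6*pi_Y + 1/12*pi_Z + 1/12*pi_W + 1/4*pi_U
  pi_U = 1/4*pi_X + 5/12*pi_Y + 1/3*pi_Z + 1/12*pi_W + 1/4*pi_U
with normalization: pi_X + pi_Y + pi_Z + pi_W + pi_U = 1.

Using the first 4 balance equations plus normalization, the linear system A*pi = b is:
  [-5/6, 1/12, 1/6, 1/6, 1/12] . pi = 0
  [5/12, -11/12, 1/6, 7/12, 1/12] . pi = 0
  [1/12, 1/4, -3/4, 1/12, 1/3] . pi = 0
  [1/12, 1/6, 1/12, -11/12, 1/4] . pi = 0
  [1, 1, 1, 1, 1] . pi = 1

Solving yields:
  pi_X = 777/6211
  pi_Y = 1355/6211
  pi_Z = 1415/6211
  pi_W = 921/6211
  pi_U = 1743/6211

Verification (pi * P):
  777/6211*1/6 + 1355/6211*1/12 + 1415/6211*1/6 + 921/6211*1/6 + 1743/6211*1/12 = 777/6211 = pi_X  (ok)
  777/6211*5/12 + 1355/6211*1/12 + 1415/6211*1/6 + 921/6211*7/12 + 1743/6211*1/12 = 1355/6211 = pi_Y  (ok)
  777/6211*1/12 + 1355/6211*1/4 + 1415/6211*1/4 + 921/6211*1/12 + 1743/6211*1/3 = 1415/6211 = pi_Z  (ok)
  777/6211*1/12 + 1355/6211*1/6 + 1415/6211*1/12 + 921/6211*1/12 + 1743/6211*1/4 = 921/6211 = pi_W  (ok)
  777/6211*1/4 + 1355/6211*5/12 + 1415/6211*1/3 + 921/6211*1/12 + 1743/6211*1/4 = 1743/6211 = pi_U  (ok)

Answer: 777/6211 1355/6211 1415/6211 921/6211 1743/6211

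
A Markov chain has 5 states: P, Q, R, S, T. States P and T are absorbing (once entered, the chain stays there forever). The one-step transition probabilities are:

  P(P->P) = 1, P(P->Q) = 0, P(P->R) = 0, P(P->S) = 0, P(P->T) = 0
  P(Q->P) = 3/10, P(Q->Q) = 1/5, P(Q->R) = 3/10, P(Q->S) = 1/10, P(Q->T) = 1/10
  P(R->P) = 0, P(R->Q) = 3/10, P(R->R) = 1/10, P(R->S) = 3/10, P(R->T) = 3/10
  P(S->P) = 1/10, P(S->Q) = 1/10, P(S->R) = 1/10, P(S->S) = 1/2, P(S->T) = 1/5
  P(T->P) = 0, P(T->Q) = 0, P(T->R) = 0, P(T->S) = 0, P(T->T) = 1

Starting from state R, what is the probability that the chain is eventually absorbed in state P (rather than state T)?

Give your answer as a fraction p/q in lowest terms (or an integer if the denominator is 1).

Let a_i = P(absorbed in P | start in state i).
Boundary conditions: a_P = 1, a_T = 0.
For each transient state i, a_i = sum_j P(i->j) * a_j:
  a_Q = 3/10*a_P + 1/5*a_Q + 3/10*a_R + 1/10*a_S + 1/10*a_T
  a_R = 0*a_P + 3/10*a_Q + 1/10*a_R + 3/10*a_S + 3/10*a_T
  a_S = 1/10*a_P + 1/10*a_Q + 1/10*a_R + 1/2*a_S + 1/5*a_T

Substituting a_P = 1 and a_T = 0, rearrange to (I - Q) a = r where r[i] = P(i -> P):
  [4/5, -3/10, -1/10] . (a_Q, a_R, a_S) = 3/10
  [-3/10, 9/10, -3/10] . (a_Q, a_R, a_S) = 0
  [-1/10, -1/10, 1/2] . (a_Q, a_R, a_S) = 1/10

Solving yields:
  a_Q = 8/15
  a_R = 3/10
  a_S = 11/30

Starting state is R, so the absorption probability is a_R = 3/10.

Answer: 3/10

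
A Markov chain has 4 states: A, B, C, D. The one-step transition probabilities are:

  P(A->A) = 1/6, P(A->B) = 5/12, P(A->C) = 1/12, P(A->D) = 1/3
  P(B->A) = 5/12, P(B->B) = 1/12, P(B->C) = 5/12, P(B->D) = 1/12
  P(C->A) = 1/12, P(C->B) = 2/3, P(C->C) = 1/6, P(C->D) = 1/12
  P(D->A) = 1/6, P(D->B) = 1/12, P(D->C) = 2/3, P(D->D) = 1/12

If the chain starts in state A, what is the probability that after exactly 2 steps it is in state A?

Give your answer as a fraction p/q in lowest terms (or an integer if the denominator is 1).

Computing P^2 by repeated multiplication:
P^1 =
  A: [1/6, 5/12, 1/12, 1/3]
  B: [5/12, 1/12, 5/12, 1/12]
  C: [1/12, 2/3, 1/6, 1/12]
  D: [1/6, 1/12, 2/3, 1/12]
P^2 =
  A: [19/72, 3/16, 61/144, 1/8]
  B: [11/72, 67/144, 7/36, 3/16]
  C: [23/72, 5/24, 53/144, 5/48]
  D: [19/144, 19/36, 31/144, 1/8]

(P^2)[A -> A] = 19/72

Answer: 19/72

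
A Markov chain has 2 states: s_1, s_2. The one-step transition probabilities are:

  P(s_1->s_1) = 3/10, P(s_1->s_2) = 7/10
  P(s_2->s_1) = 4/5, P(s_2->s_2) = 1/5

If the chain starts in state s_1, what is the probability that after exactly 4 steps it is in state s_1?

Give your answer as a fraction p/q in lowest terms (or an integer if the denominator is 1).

Computing P^4 by repeated multiplication:
P^1 =
  s_1: [3/10, 7/10]
  s_2: [4/5, 1/5]
P^2 =
  s_1: [13/20, 7/20]
  s_2: [2/5, 3/5]
P^3 =
  s_1: [19/40, 21/40]
  s_2: [3/5, 2/5]
P^4 =
  s_1: [9/16, 7/16]
  s_2: [1/2, 1/2]

(P^4)[s_1 -> s_1] = 9/16

Answer: 9/16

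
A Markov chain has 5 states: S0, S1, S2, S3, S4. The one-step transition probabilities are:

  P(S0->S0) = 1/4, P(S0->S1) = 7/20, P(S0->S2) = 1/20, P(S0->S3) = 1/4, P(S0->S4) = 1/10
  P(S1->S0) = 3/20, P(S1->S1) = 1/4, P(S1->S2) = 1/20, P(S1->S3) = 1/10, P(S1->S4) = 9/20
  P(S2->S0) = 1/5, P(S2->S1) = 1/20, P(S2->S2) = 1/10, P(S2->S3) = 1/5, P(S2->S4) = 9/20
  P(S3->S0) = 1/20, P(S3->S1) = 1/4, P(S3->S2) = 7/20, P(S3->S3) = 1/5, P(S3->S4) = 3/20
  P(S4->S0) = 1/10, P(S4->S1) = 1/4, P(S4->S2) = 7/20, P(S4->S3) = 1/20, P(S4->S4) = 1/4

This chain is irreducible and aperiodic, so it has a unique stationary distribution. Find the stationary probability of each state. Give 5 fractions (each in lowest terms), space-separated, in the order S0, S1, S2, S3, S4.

Answer: 795/5476 67/296 1045/5476 1533/10952 815/2738

Derivation:
The stationary distribution satisfies pi = pi * P, i.e.:
  pi_S0 = 1/4*pi_S0 + 3/20*pi_S1 + 1/5*pi_S2 + 1/20*pi_S3 + 1/10*pi_S4
  pi_S1 = 7/20*pi_S0 + 1/4*pi_S1 + 1/20*pi_S2 + 1/4*pi_S3 + 1/4*pi_S4
  pi_S2 = 1/20*pi_S0 + 1/20*pi_S1 + 1/10*pi_S2 + 7/20*pi_S3 + 7/20*pi_S4
  pi_S3 = 1/4*pi_S0 + 1/10*pi_S1 + 1/5*pi_S2 + 1/5*pi_S3 + 1/20*pi_S4
  pi_S4 = 1/10*pi_S0 + 9/20*pi_S1 + 9/20*pi_S2 + 3/20*pi_S3 + 1/4*pi_S4
with normalization: pi_S0 + pi_S1 + pi_S2 + pi_S3 + pi_S4 = 1.

Using the first 4 balance equations plus normalization, the linear system A*pi = b is:
  [-3/4, 3/20, 1/5, 1/20, 1/10] . pi = 0
  [7/20, -3/4, 1/20, 1/4, 1/4] . pi = 0
  [1/20, 1/20, -9/10, 7/20, 7/20] . pi = 0
  [1/4, 1/10, 1/5, -4/5, 1/20] . pi = 0
  [1, 1, 1, 1, 1] . pi = 1

Solving yields:
  pi_S0 = 795/5476
  pi_S1 = 67/296
  pi_S2 = 1045/5476
  pi_S3 = 1533/10952
  pi_S4 = 815/2738

Verification (pi * P):
  795/5476*1/4 + 67/296*3/20 + 1045/5476*1/5 + 1533/10952*1/20 + 815/2738*1/10 = 795/5476 = pi_S0  (ok)
  795/5476*7/20 + 67/296*1/4 + 1045/5476*1/20 + 1533/10952*1/4 + 815/2738*1/4 = 67/296 = pi_S1  (ok)
  795/5476*1/20 + 67/296*1/20 + 1045/5476*1/10 + 1533/10952*7/20 + 815/2738*7/20 = 1045/5476 = pi_S2  (ok)
  795/5476*1/4 + 67/296*1/10 + 1045/5476*1/5 + 1533/10952*1/5 + 815/2738*1/20 = 1533/10952 = pi_S3  (ok)
  795/5476*1/10 + 67/296*9/20 + 1045/5476*9/20 + 1533/10952*3/20 + 815/2738*1/4 = 815/2738 = pi_S4  (ok)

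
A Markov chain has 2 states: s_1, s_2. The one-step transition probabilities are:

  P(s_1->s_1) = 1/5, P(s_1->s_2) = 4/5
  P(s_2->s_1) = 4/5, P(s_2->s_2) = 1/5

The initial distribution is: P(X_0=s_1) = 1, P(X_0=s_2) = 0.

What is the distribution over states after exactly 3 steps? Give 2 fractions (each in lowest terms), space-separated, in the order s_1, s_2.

Answer: 49/125 76/125

Derivation:
Propagating the distribution step by step (d_{t+1} = d_t * P):
d_0 = (s_1=1, s_2=0)
  d_1[s_1] = 1*1/5 + 0*4/5 = 1/5
  d_1[s_2] = 1*4/5 + 0*1/5 = 4/5
d_1 = (s_1=1/5, s_2=4/5)
  d_2[s_1] = 1/5*1/5 + 4/5*4/5 = 17/25
  d_2[s_2] = 1/5*4/5 + 4/5*1/5 = 8/25
d_2 = (s_1=17/25, s_2=8/25)
  d_3[s_1] = 17/25*1/5 + 8/25*4/5 = 49/125
  d_3[s_2] = 17/25*4/5 + 8/25*1/5 = 76/125
d_3 = (s_1=49/125, s_2=76/125)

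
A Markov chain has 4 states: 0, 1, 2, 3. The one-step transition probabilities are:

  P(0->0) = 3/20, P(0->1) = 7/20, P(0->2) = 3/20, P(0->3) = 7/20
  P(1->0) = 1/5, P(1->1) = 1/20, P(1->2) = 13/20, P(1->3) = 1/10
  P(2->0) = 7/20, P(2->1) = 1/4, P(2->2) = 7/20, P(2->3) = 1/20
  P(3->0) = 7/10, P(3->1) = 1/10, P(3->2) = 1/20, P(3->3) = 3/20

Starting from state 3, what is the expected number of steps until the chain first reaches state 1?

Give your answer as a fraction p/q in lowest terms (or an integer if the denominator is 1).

Answer: 4480/1009

Derivation:
Let h_i = expected steps to first reach 1 from state i.
Boundary: h_1 = 0.
First-step equations for the other states:
  h_0 = 1 + 3/20*h_0 + 7/20*h_1 + 3/20*h_2 + 7/20*h_3
  h_2 = 1 + 7/20*h_0 + 1/4*h_1 + 7/20*h_2 + 1/20*h_3
  h_3 = 1 + 7/10*h_0 + 1/10*h_1 + 1/20*h_2 + 3/20*h_3

Substituting h_1 = 0 and rearranging gives the linear system (I - Q) h = 1:
  [17/20, -3/20, -7/20] . (h_0, h_2, h_3) = 1
  [-7/20, 13/20, -1/20] . (h_0, h_2, h_3) = 1
  [-7/10, -1/20, 17/20] . (h_0, h_2, h_3) = 1

Solving yields:
  h_0 = 3720/1009
  h_2 = 3900/1009
  h_3 = 4480/1009

Starting state is 3, so the expected hitting time is h_3 = 4480/1009.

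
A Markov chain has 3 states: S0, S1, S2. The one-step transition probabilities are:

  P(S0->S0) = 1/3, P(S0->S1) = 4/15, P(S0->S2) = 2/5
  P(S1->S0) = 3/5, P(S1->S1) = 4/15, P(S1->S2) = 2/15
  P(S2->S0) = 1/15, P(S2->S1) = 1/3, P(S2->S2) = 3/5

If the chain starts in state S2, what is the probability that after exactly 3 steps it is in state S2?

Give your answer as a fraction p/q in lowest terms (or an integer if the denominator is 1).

Computing P^3 by repeated multiplication:
P^1 =
  S0: [1/3, 4/15, 2/5]
  S1: [3/5, 4/15, 2/15]
  S2: [1/15, 1/3, 3/5]
P^2 =
  S0: [67/225, 22/75, 92/225]
  S1: [83/225, 62/225, 16/45]
  S2: [59/225, 23/75, 97/225]
P^3 =
  S0: [1021/3375, 992/3375, 454/1125]
  S1: [39/125, 196/675, 1342/3375]
  S2: [1013/3375, 997/3375, 91/225]

(P^3)[S2 -> S2] = 91/225

Answer: 91/225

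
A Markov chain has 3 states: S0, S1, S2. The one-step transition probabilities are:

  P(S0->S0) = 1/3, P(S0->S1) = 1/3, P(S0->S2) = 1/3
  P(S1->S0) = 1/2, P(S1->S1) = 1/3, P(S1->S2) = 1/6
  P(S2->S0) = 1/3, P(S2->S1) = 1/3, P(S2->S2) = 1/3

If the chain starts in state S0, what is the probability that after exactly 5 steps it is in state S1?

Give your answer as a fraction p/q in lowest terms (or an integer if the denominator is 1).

Computing P^5 by repeated multiplication:
P^1 =
  S0: [1/3, 1/3, 1/3]
  S1: [1/2, 1/3, 1/6]
  S2: [1/3, 1/3, 1/3]
P^2 =
  S0: [7/18, 1/3, 5/18]
  S1: [7/18, 1/3, 5/18]
  S2: [7/18, 1/3, 5/18]
P^3 =
  S0: [7/18, 1/3, 5/18]
  S1: [7/18, 1/3, 5/18]
  S2: [7/18, 1/3, 5/18]
P^4 =
  S0: [7/18, 1/3, 5/18]
  S1: [7/18, 1/3, 5/18]
  S2: [7/18, 1/3, 5/18]
P^5 =
  S0: [7/18, 1/3, 5/18]
  S1: [7/18, 1/3, 5/18]
  S2: [7/18, 1/3, 5/18]

(P^5)[S0 -> S1] = 1/3

Answer: 1/3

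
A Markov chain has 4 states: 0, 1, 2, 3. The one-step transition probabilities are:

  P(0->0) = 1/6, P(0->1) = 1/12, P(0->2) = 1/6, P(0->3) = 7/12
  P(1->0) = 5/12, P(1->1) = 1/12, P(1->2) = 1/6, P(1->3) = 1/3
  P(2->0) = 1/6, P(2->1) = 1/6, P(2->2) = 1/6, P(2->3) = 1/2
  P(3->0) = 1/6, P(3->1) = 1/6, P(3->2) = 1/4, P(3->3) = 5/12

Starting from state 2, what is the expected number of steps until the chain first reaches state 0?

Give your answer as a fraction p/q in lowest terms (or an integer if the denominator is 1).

Answer: 39/8

Derivation:
Let h_i = expected steps to first reach 0 from state i.
Boundary: h_0 = 0.
First-step equations for the other states:
  h_1 = 1 + 5/12*h_0 + 1/12*h_1 + 1/6*h_2 + 1/3*h_3
  h_2 = 1 + 1/6*h_0 + 1/6*h_1 + 1/6*h_2 + 1/2*h_3
  h_3 = 1 + 1/6*h_0 + 1/6*h_1 + 1/4*h_2 + 5/12*h_3

Substituting h_0 = 0 and rearranging gives the linear system (I - Q) h = 1:
  [11/12, -1/6, -1/3] . (h_1, h_2, h_3) = 1
  [-1/6, 5/6, -1/2] . (h_1, h_2, h_3) = 1
  [-1/6, -1/4, 7/12] . (h_1, h_2, h_3) = 1

Solving yields:
  h_1 = 15/4
  h_2 = 39/8
  h_3 = 39/8

Starting state is 2, so the expected hitting time is h_2 = 39/8.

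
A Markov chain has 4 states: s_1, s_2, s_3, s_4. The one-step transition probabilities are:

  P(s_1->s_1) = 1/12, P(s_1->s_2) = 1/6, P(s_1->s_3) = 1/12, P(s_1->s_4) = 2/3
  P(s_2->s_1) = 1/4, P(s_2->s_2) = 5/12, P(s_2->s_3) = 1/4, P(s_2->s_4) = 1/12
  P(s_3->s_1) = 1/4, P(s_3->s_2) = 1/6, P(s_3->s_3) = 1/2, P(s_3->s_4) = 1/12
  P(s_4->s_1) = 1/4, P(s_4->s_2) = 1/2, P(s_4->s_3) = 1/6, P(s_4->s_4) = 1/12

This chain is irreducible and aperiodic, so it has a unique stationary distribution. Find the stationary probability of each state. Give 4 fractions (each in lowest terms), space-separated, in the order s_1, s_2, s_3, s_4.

The stationary distribution satisfies pi = pi * P, i.e.:
  pi_s_1 = 1/12*pi_s_1 + 1/4*pi_s_2 + 1/4*pi_s_3 + 1/4*pi_s_4
  pi_s_2 = 1/6*pi_s_1 + 5/12*pi_s_2 + 1/6*pi_s_3 + 1/2*pi_s_4
  pi_s_3 = 1/12*pi_s_1 + 1/4*pi_s_2 + 1/2*pi_s_3 + 1/6*pi_s_4
  pi_s_4 = 2/3*pi_s_1 + 1/12*pi_s_2 + 1/12*pi_s_3 + 1/12*pi_s_4
with normalization: pi_s_1 + pi_s_2 + pi_s_3 + pi_s_4 = 1.

Using the first 3 balance equations plus normalization, the linear system A*pi = b is:
  [-11/12, 1/4, 1/4, 1/4] . pi = 0
  [1/6, -7/12, 1/6, 1/2] . pi = 0
  [1/12, 1/4, -1/2, 1/6] . pi = 0
  [1, 1, 1, 1] . pi = 1

Solving yields:
  pi_s_1 = 3/14
  pi_s_2 = 17/54
  pi_s_3 = 397/1512
  pi_s_4 = 5/24

Verification (pi * P):
  3/14*1/12 + 17/54*1/4 + 397/1512*1/4 + 5/24*1/4 = 3/14 = pi_s_1  (ok)
  3/14*1/6 + 17/54*5/12 + 397/1512*1/6 + 5/24*1/2 = 17/54 = pi_s_2  (ok)
  3/14*1/12 + 17/54*1/4 + 397/1512*1/2 + 5/24*1/6 = 397/1512 = pi_s_3  (ok)
  3/14*2/3 + 17/54*1/12 + 397/1512*1/12 + 5/24*1/12 = 5/24 = pi_s_4  (ok)

Answer: 3/14 17/54 397/1512 5/24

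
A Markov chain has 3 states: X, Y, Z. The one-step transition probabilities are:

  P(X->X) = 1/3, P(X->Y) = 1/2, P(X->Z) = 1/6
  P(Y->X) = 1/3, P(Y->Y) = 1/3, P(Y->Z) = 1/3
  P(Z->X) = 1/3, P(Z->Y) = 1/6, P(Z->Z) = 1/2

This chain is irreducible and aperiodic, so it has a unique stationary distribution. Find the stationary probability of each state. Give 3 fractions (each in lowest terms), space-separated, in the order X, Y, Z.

Answer: 1/3 1/3 1/3

Derivation:
The stationary distribution satisfies pi = pi * P, i.e.:
  pi_X = 1/3*pi_X + 1/3*pi_Y + 1/3*pi_Z
  pi_Y = 1/2*pi_X + 1/3*pi_Y + 1/6*pi_Z
  pi_Z = 1/6*pi_X + 1/3*pi_Y + 1/2*pi_Z
with normalization: pi_X + pi_Y + pi_Z = 1.

Using the first 2 balance equations plus normalization, the linear system A*pi = b is:
  [-2/3, 1/3, 1/3] . pi = 0
  [1/2, -2/3, 1/6] . pi = 0
  [1, 1, 1] . pi = 1

Solving yields:
  pi_X = 1/3
  pi_Y = 1/3
  pi_Z = 1/3

Verification (pi * P):
  1/3*1/3 + 1/3*1/3 + 1/3*1/3 = 1/3 = pi_X  (ok)
  1/3*1/2 + 1/3*1/3 + 1/3*1/6 = 1/3 = pi_Y  (ok)
  1/3*1/6 + 1/3*1/3 + 1/3*1/2 = 1/3 = pi_Z  (ok)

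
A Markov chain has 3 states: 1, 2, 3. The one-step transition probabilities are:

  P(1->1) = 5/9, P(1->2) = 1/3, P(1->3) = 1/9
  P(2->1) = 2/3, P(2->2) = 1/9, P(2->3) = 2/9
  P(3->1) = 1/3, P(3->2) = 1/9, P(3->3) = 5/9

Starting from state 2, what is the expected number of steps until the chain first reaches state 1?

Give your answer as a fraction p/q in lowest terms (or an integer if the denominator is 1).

Answer: 9/5

Derivation:
Let h_i = expected steps to first reach 1 from state i.
Boundary: h_1 = 0.
First-step equations for the other states:
  h_2 = 1 + 2/3*h_1 + 1/9*h_2 + 2/9*h_3
  h_3 = 1 + 1/3*h_1 + 1/9*h_2 + 5/9*h_3

Substituting h_1 = 0 and rearranging gives the linear system (I - Q) h = 1:
  [8/9, -2/9] . (h_2, h_3) = 1
  [-1/9, 4/9] . (h_2, h_3) = 1

Solving yields:
  h_2 = 9/5
  h_3 = 27/10

Starting state is 2, so the expected hitting time is h_2 = 9/5.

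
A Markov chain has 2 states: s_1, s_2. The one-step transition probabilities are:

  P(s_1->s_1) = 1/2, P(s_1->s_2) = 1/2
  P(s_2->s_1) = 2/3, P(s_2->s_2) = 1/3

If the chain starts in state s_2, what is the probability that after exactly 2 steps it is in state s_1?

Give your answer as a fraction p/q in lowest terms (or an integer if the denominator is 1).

Answer: 5/9

Derivation:
Computing P^2 by repeated multiplication:
P^1 =
  s_1: [1/2, 1/2]
  s_2: [2/3, 1/3]
P^2 =
  s_1: [7/12, 5/12]
  s_2: [5/9, 4/9]

(P^2)[s_2 -> s_1] = 5/9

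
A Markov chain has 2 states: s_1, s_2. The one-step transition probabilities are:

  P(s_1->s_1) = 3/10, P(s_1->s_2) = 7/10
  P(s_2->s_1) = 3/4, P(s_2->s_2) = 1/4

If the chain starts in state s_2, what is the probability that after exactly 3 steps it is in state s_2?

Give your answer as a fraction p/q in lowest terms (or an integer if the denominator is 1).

Computing P^3 by repeated multiplication:
P^1 =
  s_1: [3/10, 7/10]
  s_2: [3/4, 1/4]
P^2 =
  s_1: [123/200, 77/200]
  s_2: [33/80, 47/80]
P^3 =
  s_1: [1893/4000, 2107/4000]
  s_2: [903/1600, 697/1600]

(P^3)[s_2 -> s_2] = 697/1600

Answer: 697/1600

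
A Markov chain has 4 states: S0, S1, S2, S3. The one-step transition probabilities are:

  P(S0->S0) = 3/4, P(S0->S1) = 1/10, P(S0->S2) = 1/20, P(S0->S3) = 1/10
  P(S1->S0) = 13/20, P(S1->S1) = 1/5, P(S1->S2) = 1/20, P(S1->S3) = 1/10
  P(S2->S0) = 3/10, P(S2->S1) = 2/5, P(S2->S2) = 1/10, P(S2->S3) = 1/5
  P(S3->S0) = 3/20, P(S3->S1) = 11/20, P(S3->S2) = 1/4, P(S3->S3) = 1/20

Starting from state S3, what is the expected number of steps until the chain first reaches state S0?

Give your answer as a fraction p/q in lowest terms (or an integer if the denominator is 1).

Let h_i = expected steps to first reach S0 from state i.
Boundary: h_S0 = 0.
First-step equations for the other states:
  h_S1 = 1 + 13/20*h_S0 + 1/5*h_S1 + 1/20*h_S2 + 1/10*h_S3
  h_S2 = 1 + 3/10*h_S0 + 2/5*h_S1 + 1/10*h_S2 + 1/5*h_S3
  h_S3 = 1 + 3/20*h_S0 + 11/20*h_S1 + 1/4*h_S2 + 1/20*h_S3

Substituting h_S0 = 0 and rearranging gives the linear system (I - Q) h = 1:
  [4/5, -1/20, -1/10] . (h_S1, h_S2, h_S3) = 1
  [-2/5, 9/10, -1/5] . (h_S1, h_S2, h_S3) = 1
  [-11/20, -1/4, 19/20] . (h_S1, h_S2, h_S3) = 1

Solving yields:
  h_S1 = 391/224
  h_S2 = 279/112
  h_S3 = 87/32

Starting state is S3, so the expected hitting time is h_S3 = 87/32.

Answer: 87/32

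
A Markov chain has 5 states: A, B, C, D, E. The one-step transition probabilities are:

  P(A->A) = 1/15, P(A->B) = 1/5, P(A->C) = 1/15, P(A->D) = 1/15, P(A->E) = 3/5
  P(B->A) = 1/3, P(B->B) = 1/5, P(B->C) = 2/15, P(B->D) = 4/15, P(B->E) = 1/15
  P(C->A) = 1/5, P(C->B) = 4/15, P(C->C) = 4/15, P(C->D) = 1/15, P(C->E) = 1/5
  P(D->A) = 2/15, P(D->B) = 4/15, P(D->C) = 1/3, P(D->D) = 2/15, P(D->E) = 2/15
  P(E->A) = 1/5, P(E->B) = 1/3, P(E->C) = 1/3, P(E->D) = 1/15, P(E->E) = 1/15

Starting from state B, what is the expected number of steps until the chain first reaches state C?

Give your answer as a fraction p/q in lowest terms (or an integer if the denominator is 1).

Let h_i = expected steps to first reach C from state i.
Boundary: h_C = 0.
First-step equations for the other states:
  h_A = 1 + 1/15*h_A + 1/5*h_B + 1/15*h_C + 1/15*h_D + 3/5*h_E
  h_B = 1 + 1/3*h_A + 1/5*h_B + 2/15*h_C + 4/15*h_D + 1/15*h_E
  h_D = 1 + 2/15*h_A + 4/15*h_B + 1/3*h_C + 2/15*h_D + 2/15*h_E
  h_E = 1 + 1/5*h_A + 1/3*h_B + 1/3*h_C + 1/15*h_D + 1/15*h_E

Substituting h_C = 0 and rearranging gives the linear system (I - Q) h = 1:
  [14/15, -1/5, -1/15, -3/5] . (h_A, h_B, h_D, h_E) = 1
  [-1/3, 4/5, -4/15, -1/15] . (h_A, h_B, h_D, h_E) = 1
  [-2/15, -4/15, 13/15, -2/15] . (h_A, h_B, h_D, h_E) = 1
  [-1/5, -1/3, -1/15, 14/15] . (h_A, h_B, h_D, h_E) = 1

Solving yields:
  h_A = 6855/1286
  h_B = 6765/1286
  h_D = 2745/643
  h_E = 5655/1286

Starting state is B, so the expected hitting time is h_B = 6765/1286.

Answer: 6765/1286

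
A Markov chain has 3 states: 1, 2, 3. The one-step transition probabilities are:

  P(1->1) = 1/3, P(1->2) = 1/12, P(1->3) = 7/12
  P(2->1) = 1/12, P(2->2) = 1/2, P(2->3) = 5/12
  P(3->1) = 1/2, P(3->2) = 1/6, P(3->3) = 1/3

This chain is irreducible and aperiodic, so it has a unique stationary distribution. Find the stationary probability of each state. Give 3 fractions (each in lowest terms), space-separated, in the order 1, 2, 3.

The stationary distribution satisfies pi = pi * P, i.e.:
  pi_1 = 1/3*pi_1 + 1/12*pi_2 + 1/2*pi_3
  pi_2 = 1/12*pi_1 + 1/2*pi_2 + 1/6*pi_3
  pi_3 = 7/12*pi_1 + 5/12*pi_2 + 1/3*pi_3
with normalization: pi_1 + pi_2 + pi_3 = 1.

Using the first 2 balance equations plus normalization, the linear system A*pi = b is:
  [-2/3, 1/12, 1/2] . pi = 0
  [1/12, -1/2, 1/6] . pi = 0
  [1, 1, 1] . pi = 1

Solving yields:
  pi_1 = 38/107
  pi_2 = 22/107
  pi_3 = 47/107

Verification (pi * P):
  38/107*1/3 + 22/107*1/12 + 47/107*1/2 = 38/107 = pi_1  (ok)
  38/107*1/12 + 22/107*1/2 + 47/107*1/6 = 22/107 = pi_2  (ok)
  38/107*7/12 + 22/107*5/12 + 47/107*1/3 = 47/107 = pi_3  (ok)

Answer: 38/107 22/107 47/107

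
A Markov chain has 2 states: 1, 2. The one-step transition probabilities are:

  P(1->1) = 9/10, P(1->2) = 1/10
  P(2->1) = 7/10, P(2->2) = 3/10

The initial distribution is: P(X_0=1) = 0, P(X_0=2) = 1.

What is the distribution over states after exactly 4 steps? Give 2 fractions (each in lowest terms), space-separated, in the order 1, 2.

Answer: 546/625 79/625

Derivation:
Propagating the distribution step by step (d_{t+1} = d_t * P):
d_0 = (1=0, 2=1)
  d_1[1] = 0*9/10 + 1*7/10 = 7/10
  d_1[2] = 0*1/10 + 1*3/10 = 3/10
d_1 = (1=7/10, 2=3/10)
  d_2[1] = 7/10*9/10 + 3/10*7/10 = 21/25
  d_2[2] = 7/10*1/10 + 3/10*3/10 = 4/25
d_2 = (1=21/25, 2=4/25)
  d_3[1] = 21/25*9/10 + 4/25*7/10 = 217/250
  d_3[2] = 21/25*1/10 + 4/25*3/10 = 33/250
d_3 = (1=217/250, 2=33/250)
  d_4[1] = 217/250*9/10 + 33/250*7/10 = 546/625
  d_4[2] = 217/250*1/10 + 33/250*3/10 = 79/625
d_4 = (1=546/625, 2=79/625)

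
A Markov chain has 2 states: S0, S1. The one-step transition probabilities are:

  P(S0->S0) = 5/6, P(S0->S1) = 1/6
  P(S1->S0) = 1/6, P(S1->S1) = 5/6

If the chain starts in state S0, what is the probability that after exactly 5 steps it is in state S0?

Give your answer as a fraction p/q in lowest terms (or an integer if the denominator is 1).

Answer: 275/486

Derivation:
Computing P^5 by repeated multiplication:
P^1 =
  S0: [5/6, 1/6]
  S1: [1/6, 5/6]
P^2 =
  S0: [13/18, 5/18]
  S1: [5/18, 13/18]
P^3 =
  S0: [35/54, 19/54]
  S1: [19/54, 35/54]
P^4 =
  S0: [97/162, 65/162]
  S1: [65/162, 97/162]
P^5 =
  S0: [275/486, 211/486]
  S1: [211/486, 275/486]

(P^5)[S0 -> S0] = 275/486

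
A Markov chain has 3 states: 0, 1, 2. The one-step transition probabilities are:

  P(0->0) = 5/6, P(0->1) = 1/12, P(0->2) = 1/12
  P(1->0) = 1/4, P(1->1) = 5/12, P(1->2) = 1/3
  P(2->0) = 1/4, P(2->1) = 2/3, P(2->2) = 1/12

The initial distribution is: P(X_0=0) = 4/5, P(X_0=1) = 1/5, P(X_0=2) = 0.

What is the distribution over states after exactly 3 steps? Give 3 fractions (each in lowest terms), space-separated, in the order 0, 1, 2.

Propagating the distribution step by step (d_{t+1} = d_t * P):
d_0 = (0=4/5, 1=1/5, 2=0)
  d_1[0] = 4/5*5/6 + 1/5*1/4 + 0*1/4 = 43/60
  d_1[1] = 4/5*1/12 + 1/5*5/12 + 0*2/3 = 3/20
  d_1[2] = 4/5*1/12 + 1/5*1/3 + 0*1/12 = 2/15
d_1 = (0=43/60, 1=3/20, 2=2/15)
  d_2[0] = 43/60*5/6 + 3/20*1/4 + 2/15*1/4 = 481/720
  d_2[1] = 43/60*1/12 + 3/20*5/12 + 2/15*2/3 = 19/90
  d_2[2] = 43/60*1/12 + 3/20*1/3 + 2/15*1/12 = 29/240
d_2 = (0=481/720, 1=19/90, 2=29/240)
  d_3[0] = 481/720*5/6 + 19/90*1/4 + 29/240*1/4 = 5527/8640
  d_3[1] = 481/720*1/12 + 19/90*5/12 + 29/240*2/3 = 1937/8640
  d_3[2] = 481/720*1/12 + 19/90*1/3 + 29/240*1/12 = 49/360
d_3 = (0=5527/8640, 1=1937/8640, 2=49/360)

Answer: 5527/8640 1937/8640 49/360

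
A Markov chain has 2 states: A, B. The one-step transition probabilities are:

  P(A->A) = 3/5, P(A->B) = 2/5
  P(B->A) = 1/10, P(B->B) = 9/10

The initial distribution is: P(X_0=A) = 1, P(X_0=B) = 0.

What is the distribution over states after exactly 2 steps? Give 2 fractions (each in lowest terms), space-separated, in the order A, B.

Propagating the distribution step by step (d_{t+1} = d_t * P):
d_0 = (A=1, B=0)
  d_1[A] = 1*3/5 + 0*1/10 = 3/5
  d_1[B] = 1*2/5 + 0*9/10 = 2/5
d_1 = (A=3/5, B=2/5)
  d_2[A] = 3/5*3/5 + 2/5*1/10 = 2/5
  d_2[B] = 3/5*2/5 + 2/5*9/10 = 3/5
d_2 = (A=2/5, B=3/5)

Answer: 2/5 3/5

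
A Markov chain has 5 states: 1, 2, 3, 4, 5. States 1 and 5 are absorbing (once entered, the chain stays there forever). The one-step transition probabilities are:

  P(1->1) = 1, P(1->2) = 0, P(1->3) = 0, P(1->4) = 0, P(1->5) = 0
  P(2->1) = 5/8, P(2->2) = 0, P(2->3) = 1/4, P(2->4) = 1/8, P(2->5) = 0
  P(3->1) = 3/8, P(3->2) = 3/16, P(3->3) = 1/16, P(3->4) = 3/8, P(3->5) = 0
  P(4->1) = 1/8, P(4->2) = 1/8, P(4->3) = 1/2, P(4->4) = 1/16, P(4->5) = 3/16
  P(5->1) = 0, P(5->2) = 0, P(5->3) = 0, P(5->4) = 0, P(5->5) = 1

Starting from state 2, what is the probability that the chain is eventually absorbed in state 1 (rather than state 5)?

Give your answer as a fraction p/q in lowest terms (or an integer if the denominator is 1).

Answer: 389/416

Derivation:
Let a_i = P(absorbed in 1 | start in state i).
Boundary conditions: a_1 = 1, a_5 = 0.
For each transient state i, a_i = sum_j P(i->j) * a_j:
  a_2 = 5/8*a_1 + 0*a_2 + 1/4*a_3 + 1/8*a_4 + 0*a_5
  a_3 = 3/8*a_1 + 3/16*a_2 + 1/16*a_3 + 3/8*a_4 + 0*a_5
  a_4 = 1/8*a_1 + 1/8*a_2 + 1/2*a_3 + 1/16*a_4 + 3/16*a_5

Substituting a_1 = 1 and a_5 = 0, rearrange to (I - Q) a = r where r[i] = P(i -> 1):
  [1, -1/4, -1/8] . (a_2, a_3, a_4) = 5/8
  [-3/16, 15/16, -3/8] . (a_2, a_3, a_4) = 3/8
  [-1/8, -1/2, 15/16] . (a_2, a_3, a_4) = 1/8

Solving yields:
  a_2 = 389/416
  a_3 = 365/416
  a_4 = 151/208

Starting state is 2, so the absorption probability is a_2 = 389/416.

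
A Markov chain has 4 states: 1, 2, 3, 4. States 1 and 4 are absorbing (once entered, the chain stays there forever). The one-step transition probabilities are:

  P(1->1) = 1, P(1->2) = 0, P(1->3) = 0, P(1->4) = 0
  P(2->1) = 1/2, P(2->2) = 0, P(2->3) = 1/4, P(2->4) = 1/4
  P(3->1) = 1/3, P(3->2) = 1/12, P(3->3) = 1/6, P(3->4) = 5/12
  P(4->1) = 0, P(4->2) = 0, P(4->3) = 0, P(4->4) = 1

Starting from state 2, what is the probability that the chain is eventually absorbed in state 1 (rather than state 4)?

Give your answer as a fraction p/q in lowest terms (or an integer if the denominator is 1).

Let a_i = P(absorbed in 1 | start in state i).
Boundary conditions: a_1 = 1, a_4 = 0.
For each transient state i, a_i = sum_j P(i->j) * a_j:
  a_2 = 1/2*a_1 + 0*a_2 + 1/4*a_3 + 1/4*a_4
  a_3 = 1/3*a_1 + 1/12*a_2 + 1/6*a_3 + 5/12*a_4

Substituting a_1 = 1 and a_4 = 0, rearrange to (I - Q) a = r where r[i] = P(i -> 1):
  [1, -1/4] . (a_2, a_3) = 1/2
  [-1/12, 5/6] . (a_2, a_3) = 1/3

Solving yields:
  a_2 = 8/13
  a_3 = 6/13

Starting state is 2, so the absorption probability is a_2 = 8/13.

Answer: 8/13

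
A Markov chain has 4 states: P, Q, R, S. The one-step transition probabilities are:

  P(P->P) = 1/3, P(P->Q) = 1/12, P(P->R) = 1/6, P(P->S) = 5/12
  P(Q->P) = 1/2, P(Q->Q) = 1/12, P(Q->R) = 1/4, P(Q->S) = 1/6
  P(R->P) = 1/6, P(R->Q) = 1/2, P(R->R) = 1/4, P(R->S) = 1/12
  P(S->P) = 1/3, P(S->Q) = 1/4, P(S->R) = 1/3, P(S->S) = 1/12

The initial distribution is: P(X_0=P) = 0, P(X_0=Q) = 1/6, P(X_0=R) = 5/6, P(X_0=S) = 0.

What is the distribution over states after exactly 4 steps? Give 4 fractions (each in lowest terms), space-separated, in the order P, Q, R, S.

Propagating the distribution step by step (d_{t+1} = d_t * P):
d_0 = (P=0, Q=1/6, R=5/6, S=0)
  d_1[P] = 0*1/3 + 1/6*1/2 + 5/6*1/6 + 0*1/3 = 2/9
  d_1[Q] = 0*1/12 + 1/6*1/12 + 5/6*1/2 + 0*1/4 = 31/72
  d_1[R] = 0*1/6 + 1/6*1/4 + 5/6*1/4 + 0*1/3 = 1/4
  d_1[S] = 0*5/12 + 1/6*1/6 + 5/6*1/12 + 0*1/12 = 7/72
d_1 = (P=2/9, Q=31/72, R=1/4, S=7/72)
  d_2[P] = 2/9*1/3 + 31/72*1/2 + 1/4*1/6 + 7/72*1/3 = 157/432
  d_2[Q] = 2/9*1/12 + 31/72*1/12 + 1/4*1/2 + 7/72*1/4 = 11/54
  d_2[R] = 2/9*1/6 + 31/72*1/4 + 1/4*1/4 + 7/72*1/3 = 23/96
  d_2[S] = 2/9*5/12 + 31/72*1/6 + 1/4*1/12 + 7/72*1/12 = 167/864
d_2 = (P=157/432, Q=11/54, R=23/96, S=167/864)
  d_3[P] = 157/432*1/3 + 11/54*1/2 + 23/96*1/6 + 167/864*1/3 = 1697/5184
  d_3[Q] = 157/432*1/12 + 11/54*1/12 + 23/96*1/2 + 167/864*1/4 = 2233/10368
  d_3[R] = 157/432*1/6 + 11/54*1/4 + 23/96*1/4 + 167/864*1/3 = 815/3456
  d_3[S] = 157/432*5/12 + 11/54*1/6 + 23/96*1/12 + 167/864*1/12 = 287/1296
d_3 = (P=1697/5184, Q=2233/10368, R=815/3456, S=287/1296)
  d_4[P] = 1697/5184*1/3 + 2233/10368*1/2 + 815/3456*1/6 + 287/1296*1/3 = 5131/15552
  d_4[Q] = 1697/5184*1/12 + 2233/10368*1/12 + 815/3456*1/2 + 287/1296*1/4 = 27185/124416
  d_4[R] = 1697/5184*1/6 + 2233/10368*1/4 + 815/3456*1/4 + 287/1296*1/3 = 1667/6912
  d_4[S] = 1697/5184*5/12 + 2233/10368*1/6 + 815/3456*1/12 + 287/1296*1/12 = 26177/124416
d_4 = (P=5131/15552, Q=27185/124416, R=1667/6912, S=26177/124416)

Answer: 5131/15552 27185/124416 1667/6912 26177/124416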